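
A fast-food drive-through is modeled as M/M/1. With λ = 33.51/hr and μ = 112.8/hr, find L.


ρ = λ/μ = 33.51/112.8 = 0.2971
L = ρ/(1−ρ) = 0.2971/(1 − 0.2971) = 0.2971/0.7029 = 0.4226

Final: 0.4226


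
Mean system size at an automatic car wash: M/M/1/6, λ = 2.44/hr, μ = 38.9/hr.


ρ = 2.44/38.9 = 0.06272
L = ρ[1 − (K+1)ρ^K + Kρ^(K+1)] / [(1−ρ)(1−ρ^(K+1))]
Numerator: 0.06272·(1 − 7·0.00000006090 + 6·0.000000003820) = 0.062725
Denominator: (0.9373)·(1.000000) = 0.937275
L = 0.062725/0.937275 = 0.06692

Final: 0.06692


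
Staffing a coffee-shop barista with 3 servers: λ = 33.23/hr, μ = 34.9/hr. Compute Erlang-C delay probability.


a = λ/μ = 0.9521; ρ = a/3 = 0.3174
P₀ = 0.382233 (from M/M/c formula)
C(c,a) = [a^c/(c!(1−ρ))]·P₀ = [0.86321/(6·0.6826)]·0.382233
= 0.21076·0.382233 = 0.080559

Final: 0.080559


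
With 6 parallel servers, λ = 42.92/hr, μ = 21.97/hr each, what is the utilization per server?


ρ = λ/(cμ) = 42.92/(6·21.97) = 42.92/131.82 = 0.3256

Final: 0.3256


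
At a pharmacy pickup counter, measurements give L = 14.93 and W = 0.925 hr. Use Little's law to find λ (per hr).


λ = L/W = 14.93/0.925 = 16.1405 /hr

Final: 16.1405 /hr


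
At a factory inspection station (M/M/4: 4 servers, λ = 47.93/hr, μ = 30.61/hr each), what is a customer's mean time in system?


a = 1.5658; ρ = 0.3915; P₀ = 0.206475
Lq = P₀·a^c·ρ/(c!(1−ρ)²) = 0.05467
Wq = Lq/λ = 0.05467/47.93 = 0.001141 hr
W = Wq + 1/μ = 0.001141 + 0.03267 = 0.03381 hr

Final: 0.03381 hr


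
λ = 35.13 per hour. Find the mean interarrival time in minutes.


Mean interarrival time = 1/λ = 1/35.13 hour = 0.02847 hour
In minutes: 0.02847 × 60 = 1.7079 min

Final: 1.7079 min


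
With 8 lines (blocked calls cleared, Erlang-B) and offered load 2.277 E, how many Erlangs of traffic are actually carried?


B(8,2.277) = 0.001840 (Erlang-B)
Carried load = a(1 − B) = 2.277·(1 − 0.001840) = 2.277·0.998160 = 2.2728 E

Final: 2.2728 Erlangs


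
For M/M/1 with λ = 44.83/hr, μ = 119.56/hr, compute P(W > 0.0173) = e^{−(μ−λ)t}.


W ~ Exponential(μ−λ) for M/M/1.
μ − λ = 119.56 − 44.83 = 74.7300
P(W > t) = e^{−(μ−λ)t} = e^{−1.2928} = 0.274493

Final: 0.274493


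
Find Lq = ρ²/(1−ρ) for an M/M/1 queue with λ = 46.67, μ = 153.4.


ρ = 46.67/153.4 = 0.3042
Lq = ρ²/(1−ρ) = 0.09256/0.6958 = 0.1330

Final: 0.1330


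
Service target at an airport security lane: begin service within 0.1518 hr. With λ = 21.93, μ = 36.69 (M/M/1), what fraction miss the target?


ρ = 21.93/36.69 = 0.5977
P(Wq > t) = ρ·e^{−(μ−λ)t} = 0.5977·e^{−2.2406}
= 0.5977·0.106398 = 0.063595

Final: 0.063595


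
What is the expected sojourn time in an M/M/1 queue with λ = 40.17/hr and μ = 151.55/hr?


W = 1/(μ−λ) = 1/(151.55 − 40.17) = 1/111.38 = 0.008978 hr

Final: 0.008978 hr


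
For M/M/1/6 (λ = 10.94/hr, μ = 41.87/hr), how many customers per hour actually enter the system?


ρ = 0.2613; P_K = (1−ρ)ρ^6/(1−ρ^7) = 0.0002351
λ_eff = λ(1 − P_K) = 10.94·(1 − 0.0002351) = 10.94·0.999765 = 10.9374 /hr

Final: 10.9374 /hr


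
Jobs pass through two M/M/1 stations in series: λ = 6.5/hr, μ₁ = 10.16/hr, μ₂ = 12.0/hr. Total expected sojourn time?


Each node sees arrival rate λ = 6.5/hr (tandem ⇒ throughput preserved).
W₁ = 1/(μ₁−λ) = 1/(10.16−6.5) = 0.27322 hr
W₂ = 1/(μ₂−λ) = 1/(12.0−6.5) = 0.18182 hr
W_total = W₁ + W₂ = 0.27322 + 0.18182 = 0.45504 hr

Final: 0.45504 hr


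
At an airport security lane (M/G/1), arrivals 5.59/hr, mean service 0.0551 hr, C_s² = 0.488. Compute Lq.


ρ = λ·E[S] = 5.59·0.0551 = 0.3080
Lq = ρ²(1+C_s²)/(2(1−ρ)) = 0.09487·(1+0.488)/(2·0.6920)
= 0.09487·1.4880/1.3840 = 0.10200

Final: 0.10200


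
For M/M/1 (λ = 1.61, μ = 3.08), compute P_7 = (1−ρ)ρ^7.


ρ = 1.61/3.08 = 0.5227
P_n = (1−ρ)·ρ^n = (1 − 0.5227)·0.5227^7 = 0.4773·0.010664 = 0.005090

Final: 0.005090


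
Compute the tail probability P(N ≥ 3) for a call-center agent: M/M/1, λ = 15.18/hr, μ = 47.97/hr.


ρ = 15.18/47.97 = 0.3164
P(N ≥ n) = ρ^n = 0.3164^3 = 0.031689

Final: 0.031689


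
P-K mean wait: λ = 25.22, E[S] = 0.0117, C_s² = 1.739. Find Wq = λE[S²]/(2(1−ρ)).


ρ = λ·E[S] = 25.22·0.0117 = 0.2951
E[S²] = E[S]²(1+C_s²) = 0.0117²·(1+1.739) = 0.0003749
Wq = λ·E[S²]/(2(1−ρ)) = 25.22·0.0003749/(2·0.7049) = 0.006707 hr

Final: 0.006707 hr


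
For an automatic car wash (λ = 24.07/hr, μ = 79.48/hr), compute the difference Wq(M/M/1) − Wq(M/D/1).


ρ = 24.07/79.48 = 0.3028
Wq(M/M/1) = ρ/(μ−λ) = 0.3028/55.41 = 0.005466 hr
Wq(M/D/1) = ρ/(2(μ−λ)) = 0.002733 hr
Savings = 0.005466 − 0.002733 = 0.002733 hr

Final: 0.002733 hr


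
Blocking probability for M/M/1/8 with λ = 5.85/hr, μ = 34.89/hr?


ρ = λ/μ = 5.85/34.89 = 0.1677
P_K = (1−ρ)ρ^K/(1−ρ^(K+1)) = (0.8323·0.0000006247)/(1 − 0.0000001047)
= 0.0000005199/1.000000 = 0.0000005199

Final: 0.0000005199


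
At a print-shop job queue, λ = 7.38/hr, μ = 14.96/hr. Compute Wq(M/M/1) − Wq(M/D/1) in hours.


ρ = 7.38/14.96 = 0.4933
Wq(M/M/1) = ρ/(μ−λ) = 0.4933/7.58 = 0.06508 hr
Wq(M/D/1) = ρ/(2(μ−λ)) = 0.03254 hr
Savings = 0.06508 − 0.03254 = 0.03254 hr

Final: 0.03254 hr


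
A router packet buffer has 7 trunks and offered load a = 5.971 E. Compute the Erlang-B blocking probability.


B(c,a) = (a^c/c!) / Σ_{k=0}^{c} a^k/k!
a^7/7! = 53.690687
Σ terms (k=0..7): 1.00000 + 5.97100 + 17.82642 + 35.48052 + 52.96354 + 63.24907 + 62.94336 + 53.69069 = 293.124597
B = 53.690687/293.124597 = 0.183167

Final: 0.183167


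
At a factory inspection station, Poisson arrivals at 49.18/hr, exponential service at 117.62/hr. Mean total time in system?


W = 1/(μ−λ) = 1/(117.62 − 49.18) = 1/68.44 = 0.01461 hr

Final: 0.01461 hr


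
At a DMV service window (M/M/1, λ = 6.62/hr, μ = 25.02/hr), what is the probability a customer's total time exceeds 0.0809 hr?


W ~ Exponential(μ−λ) for M/M/1.
μ − λ = 25.02 − 6.62 = 18.4000
P(W > t) = e^{−(μ−λ)t} = e^{−1.4886} = 0.225697

Final: 0.225697


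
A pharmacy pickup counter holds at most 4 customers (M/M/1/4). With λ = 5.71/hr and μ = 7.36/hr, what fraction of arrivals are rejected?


ρ = λ/μ = 5.71/7.36 = 0.7758
P_K = (1−ρ)ρ^K/(1−ρ^(K+1)) = (0.2242·0.362271)/(1 − 0.281055)
= 0.081216/0.718945 = 0.112965

Final: 0.112965


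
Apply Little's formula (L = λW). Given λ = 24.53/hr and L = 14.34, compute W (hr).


W = L/λ = 14.34/24.53 = 0.5846 hr

Final: 0.5846 hr


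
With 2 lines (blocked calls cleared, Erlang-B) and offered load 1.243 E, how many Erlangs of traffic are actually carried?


B(2,1.243) = 0.256182 (Erlang-B)
Carried load = a(1 − B) = 1.243·(1 − 0.256182) = 1.243·0.743818 = 0.9246 E

Final: 0.9246 Erlangs


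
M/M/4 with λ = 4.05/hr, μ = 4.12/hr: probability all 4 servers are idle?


a = λ/μ = 4.05/4.12 = 0.9830; ρ = a/c = 0.2458
Σ_{k=0}^{3} a^k/k! (terms k=0..3) = 1.00000 + 0.98301 + 0.48315 + 0.15832 = 2.62448
Tail: a^4/(4!(1−ρ)) = 0.93375/(24·0.7542) = 0.05158
P₀ = 1/(2.62448 + 0.05158) = 1/2.67606 = 0.373683

Final: 0.373683


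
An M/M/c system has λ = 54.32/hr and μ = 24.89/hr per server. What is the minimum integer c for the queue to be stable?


Stability requires cμ > λ ⇔ c > λ/μ.
λ/μ = 54.32/24.89 = 2.1824
Minimum integer c = ⌊2.1824⌋ + 1 = 3
Check: 3·24.89 = 74.67 > 54.32, while 2·24.89 = 49.78 ≤ 54.32

Final: 3 servers


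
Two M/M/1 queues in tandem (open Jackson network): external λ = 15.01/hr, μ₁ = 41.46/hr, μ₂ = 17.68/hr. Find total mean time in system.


Each node sees arrival rate λ = 15.01/hr (tandem ⇒ throughput preserved).
W₁ = 1/(μ₁−λ) = 1/(41.46−15.01) = 0.03781 hr
W₂ = 1/(μ₂−λ) = 1/(17.68−15.01) = 0.37453 hr
W_total = W₁ + W₂ = 0.03781 + 0.37453 = 0.41234 hr

Final: 0.41234 hr


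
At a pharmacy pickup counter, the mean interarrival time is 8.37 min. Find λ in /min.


λ = 1/(interarrival time) in consistent units.
1 minute = 1 min, so λ = 1/8.37 = 0.1195 per minute

Final: 0.1195 /min


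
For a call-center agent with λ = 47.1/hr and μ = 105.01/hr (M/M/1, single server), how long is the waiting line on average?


ρ = 47.1/105.01 = 0.4485
Lq = ρ²/(1−ρ) = 0.2012/0.5515 = 0.3648

Final: 0.3648


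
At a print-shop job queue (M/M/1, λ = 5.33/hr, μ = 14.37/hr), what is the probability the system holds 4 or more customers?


ρ = 5.33/14.37 = 0.3709
P(N ≥ n) = ρ^n = 0.3709^4 = 0.018927

Final: 0.018927


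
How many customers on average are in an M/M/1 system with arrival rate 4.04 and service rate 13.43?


ρ = λ/μ = 4.04/13.43 = 0.3008
L = ρ/(1−ρ) = 0.3008/(1 − 0.3008) = 0.3008/0.6992 = 0.4302

Final: 0.4302


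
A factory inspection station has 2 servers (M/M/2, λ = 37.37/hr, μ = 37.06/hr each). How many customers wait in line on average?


a = λ/μ = 1.0084; ρ = a/2 = 0.5042
P₀ = 0.329626
Lq = P₀·a^c·ρ / (c!·(1−ρ)²) = 0.329626·1.01680·0.5042/(2·0.24584)
= 0.34369

Final: 0.34369


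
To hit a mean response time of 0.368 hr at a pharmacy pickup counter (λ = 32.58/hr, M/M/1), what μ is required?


W = 1/(μ−λ) ⇒ μ − λ = 1/W = 1/0.368 = 2.7174
μ = λ + 1/W = 32.58 + 2.7174 = 35.2974 per hr

Final: 35.2974 /hr


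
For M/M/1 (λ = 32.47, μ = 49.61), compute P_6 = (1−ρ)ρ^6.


ρ = 32.47/49.61 = 0.6545
P_n = (1−ρ)·ρ^n = (1 − 0.6545)·0.6545^6 = 0.3455·0.078610 = 0.027159

Final: 0.027159


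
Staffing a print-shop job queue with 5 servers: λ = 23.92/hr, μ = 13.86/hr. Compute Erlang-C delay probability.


a = λ/μ = 1.7258; ρ = a/5 = 0.3452
P₀ = 0.177422 (from M/M/c formula)
C(c,a) = [a^c/(c!(1−ρ))]·P₀ = [15.31051/(120·0.6548)]·0.177422
= 0.19484·0.177422 = 0.034569

Final: 0.034569


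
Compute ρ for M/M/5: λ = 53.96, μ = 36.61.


ρ = λ/(cμ) = 53.96/(5·36.61) = 53.96/183.05 = 0.2948

Final: 0.2948


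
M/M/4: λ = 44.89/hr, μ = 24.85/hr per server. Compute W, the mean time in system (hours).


a = 1.8064; ρ = 0.4516; P₀ = 0.160524
Lq = P₀·a^c·ρ/(c!(1−ρ)²) = 0.10696
Wq = Lq/λ = 0.10696/44.89 = 0.002383 hr
W = Wq + 1/μ = 0.002383 + 0.04024 = 0.04262 hr

Final: 0.04262 hr


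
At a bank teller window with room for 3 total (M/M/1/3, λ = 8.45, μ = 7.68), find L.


ρ = 8.45/7.68 = 1.1003
L = ρ[1 − (K+1)ρ^K + Kρ^(K+1)] / [(1−ρ)(1−ρ^(K+1))]
Numerator: 1.1003·(1 − 4·1.331946 + 3·1.465487) = 0.075564
Denominator: (-0.1003)·(-0.465487) = 0.046670
L = 0.075564/0.046670 = 1.6191

Final: 1.6191


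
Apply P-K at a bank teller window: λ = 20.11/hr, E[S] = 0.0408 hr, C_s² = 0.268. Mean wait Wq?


ρ = λ·E[S] = 20.11·0.0408 = 0.8205
E[S²] = E[S]²(1+C_s²) = 0.0408²·(1+0.268) = 0.002111
Wq = λ·E[S²]/(2(1−ρ)) = 20.11·0.002111/(2·0.1795) = 0.11823 hr

Final: 0.11823 hr


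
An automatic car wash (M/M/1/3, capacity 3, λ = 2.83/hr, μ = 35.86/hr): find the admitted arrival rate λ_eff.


ρ = 0.07892; P_K = (1−ρ)ρ^3/(1−ρ^4) = 0.0004527
λ_eff = λ(1 − P_K) = 2.83·(1 − 0.0004527) = 2.83·0.999547 = 2.8287 /hr

Final: 2.8287 /hr


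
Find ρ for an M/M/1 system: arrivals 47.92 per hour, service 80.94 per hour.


ρ = λ/μ = 47.92/80.94 = 0.5920

Final: 0.5920


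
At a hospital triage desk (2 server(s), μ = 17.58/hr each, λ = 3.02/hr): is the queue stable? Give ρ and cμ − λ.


Total capacity cμ = 2·17.58 = 35.16/hr
ρ = λ/(cμ) = 3.02/35.16 = 0.08589
Stable ⇔ ρ < 1: YES
Spare capacity = cμ − λ = 35.16 − 3.02 = 32.14/hr

Final: ρ = 0.08589; stable; margin = 32.14/hr


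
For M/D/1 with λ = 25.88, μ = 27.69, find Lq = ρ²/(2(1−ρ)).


ρ = 25.88/27.69 = 0.9346
M/D/1: Lq = ρ²/(2(1−ρ)) = 0.8735/(2·0.06537) = 6.68185

Final: 6.68185


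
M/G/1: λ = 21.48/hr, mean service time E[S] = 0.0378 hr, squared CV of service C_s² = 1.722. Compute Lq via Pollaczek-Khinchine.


ρ = λ·E[S] = 21.48·0.0378 = 0.8119
Lq = ρ²(1+C_s²)/(2(1−ρ)) = 0.6593·(1+1.722)/(2·0.1881)
= 0.6593·2.7220/0.3761 = 4.77115

Final: 4.77115


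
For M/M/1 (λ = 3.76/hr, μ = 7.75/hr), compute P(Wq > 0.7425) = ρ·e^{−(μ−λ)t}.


ρ = 3.76/7.75 = 0.4852
P(Wq > t) = ρ·e^{−(μ−λ)t} = 0.4852·e^{−2.9626}
= 0.4852·0.051686 = 0.025076

Final: 0.025076


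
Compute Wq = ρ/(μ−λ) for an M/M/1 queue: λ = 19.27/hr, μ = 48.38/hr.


ρ = 19.27/48.38 = 0.3983
Wq = ρ/(μ−λ) = 0.3983/(48.38 − 19.27) = 0.3983/29.11 = 0.01368 hr

Final: 0.01368 hr


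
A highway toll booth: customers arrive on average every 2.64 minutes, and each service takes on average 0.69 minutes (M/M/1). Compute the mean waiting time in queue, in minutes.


λ = 60/2.64 = 22.7273 /hr
μ = 60/0.69 = 86.9565 /hr
ρ = λ/μ = 22.7273/86.9565 = 0.2614
Wq = ρ/(μ−λ) = 0.2614/(86.9565−22.7273) = 0.004069 hr
In minutes: 0.004069·60 = 0.2442 min

Final: 0.2442 min


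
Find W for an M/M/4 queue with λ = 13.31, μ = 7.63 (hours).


a = 1.7444; ρ = 0.4361; P₀ = 0.171382
Lq = P₀·a^c·ρ/(c!(1−ρ)²) = 0.09069
Wq = Lq/λ = 0.09069/13.31 = 0.006814 hr
W = Wq + 1/μ = 0.006814 + 0.13106 = 0.13788 hr

Final: 0.13788 hr


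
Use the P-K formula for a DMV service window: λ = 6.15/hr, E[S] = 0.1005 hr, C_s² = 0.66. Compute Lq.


ρ = λ·E[S] = 6.15·0.1005 = 0.6181
Lq = ρ²(1+C_s²)/(2(1−ρ)) = 0.3820·(1+0.66)/(2·0.3819)
= 0.3820·1.6600/0.7638 = 0.83020

Final: 0.83020


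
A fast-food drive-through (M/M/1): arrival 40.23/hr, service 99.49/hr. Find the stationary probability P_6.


ρ = 40.23/99.49 = 0.4044
P_n = (1−ρ)·ρ^n = (1 − 0.4044)·0.4044^6 = 0.5956·0.004371 = 0.002604

Final: 0.002604


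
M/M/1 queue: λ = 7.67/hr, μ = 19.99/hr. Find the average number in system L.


ρ = λ/μ = 7.67/19.99 = 0.3837
L = ρ/(1−ρ) = 0.3837/(1 − 0.3837) = 0.3837/0.6163 = 0.6226

Final: 0.6226


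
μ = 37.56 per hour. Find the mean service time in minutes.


Mean service time = 1/μ = 1/37.56 hour = 0.02662 hour
In minutes: 0.02662 × 60 = 1.5974 min

Final: 1.5974 min


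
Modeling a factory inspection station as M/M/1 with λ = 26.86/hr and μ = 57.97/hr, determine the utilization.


ρ = λ/μ = 26.86/57.97 = 0.4633

Final: 0.4633


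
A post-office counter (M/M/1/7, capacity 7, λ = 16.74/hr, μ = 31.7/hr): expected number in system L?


ρ = 16.74/31.7 = 0.5281
L = ρ[1 − (K+1)ρ^K + Kρ^(K+1)] / [(1−ρ)(1−ρ^(K+1))]
Numerator: 0.5281·(1 − 8·0.011452 + 7·0.006047) = 0.502051
Denominator: (0.4719)·(0.993953) = 0.469070
L = 0.502051/0.469070 = 1.0703

Final: 1.0703


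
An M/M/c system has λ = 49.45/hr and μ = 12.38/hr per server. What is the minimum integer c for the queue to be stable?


Stability requires cμ > λ ⇔ c > λ/μ.
λ/μ = 49.45/12.38 = 3.9943
Minimum integer c = ⌊3.9943⌋ + 1 = 4
Check: 4·12.38 = 49.52 > 49.45, while 3·12.38 = 37.14 ≤ 49.45

Final: 4 servers


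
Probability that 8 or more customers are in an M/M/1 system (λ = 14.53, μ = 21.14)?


ρ = 14.53/21.14 = 0.6873
P(N ≥ n) = ρ^n = 0.6873^8 = 0.049806

Final: 0.049806


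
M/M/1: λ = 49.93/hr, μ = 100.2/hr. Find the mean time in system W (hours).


W = 1/(μ−λ) = 1/(100.2 − 49.93) = 1/50.27 = 0.01989 hr

Final: 0.01989 hr


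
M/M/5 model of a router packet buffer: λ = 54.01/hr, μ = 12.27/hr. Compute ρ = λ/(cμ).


ρ = λ/(cμ) = 54.01/(5·12.27) = 54.01/61.35 = 0.8804

Final: 0.8804


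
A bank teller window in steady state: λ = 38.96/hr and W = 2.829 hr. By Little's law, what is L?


L = λW = 38.96·2.829 = 110.2178

Final: 110.2178


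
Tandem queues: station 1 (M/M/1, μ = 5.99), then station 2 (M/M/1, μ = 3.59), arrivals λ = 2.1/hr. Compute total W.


Each node sees arrival rate λ = 2.1/hr (tandem ⇒ throughput preserved).
W₁ = 1/(μ₁−λ) = 1/(5.99−2.1) = 0.25707 hr
W₂ = 1/(μ₂−λ) = 1/(3.59−2.1) = 0.67114 hr
W_total = W₁ + W₂ = 0.25707 + 0.67114 = 0.92821 hr

Final: 0.92821 hr


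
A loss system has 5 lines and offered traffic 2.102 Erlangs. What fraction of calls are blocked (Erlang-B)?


B(c,a) = (a^c/c!) / Σ_{k=0}^{c} a^k/k!
a^5/5! = 0.341966
Σ terms (k=0..5): 1.00000 + 2.10200 + 2.20920 + 1.54791 + 0.81343 + 0.34197 = 8.014511
B = 0.341966/8.014511 = 0.042668

Final: 0.042668


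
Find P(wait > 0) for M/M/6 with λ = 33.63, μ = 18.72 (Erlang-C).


a = λ/μ = 1.7965; ρ = a/6 = 0.2994
P₀ = 0.165755 (from M/M/c formula)
C(c,a) = [a^c/(c!(1−ρ))]·P₀ = [33.61446/(720·0.7006)]·0.165755
= 0.06664·0.165755 = 0.011046

Final: 0.011046


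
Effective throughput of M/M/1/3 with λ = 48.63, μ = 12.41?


ρ = 3.9186; P_K = (1−ρ)ρ^3/(1−ρ^4) = 0.747980
λ_eff = λ(1 − P_K) = 48.63·(1 − 0.747980) = 48.63·0.252020 = 12.2557 /hr

Final: 12.2557 /hr


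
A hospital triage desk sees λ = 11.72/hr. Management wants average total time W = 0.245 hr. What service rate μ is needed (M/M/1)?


W = 1/(μ−λ) ⇒ μ − λ = 1/W = 1/0.245 = 4.0816
μ = λ + 1/W = 11.72 + 4.0816 = 15.8016 per hr

Final: 15.8016 /hr


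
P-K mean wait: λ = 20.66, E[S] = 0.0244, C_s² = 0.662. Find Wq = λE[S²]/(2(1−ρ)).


ρ = λ·E[S] = 20.66·0.0244 = 0.5041
E[S²] = E[S]²(1+C_s²) = 0.0244²·(1+0.662) = 0.0009895
Wq = λ·E[S²]/(2(1−ρ)) = 20.66·0.0009895/(2·0.4959) = 0.02061 hr

Final: 0.02061 hr


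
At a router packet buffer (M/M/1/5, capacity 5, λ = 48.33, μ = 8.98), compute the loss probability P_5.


ρ = λ/μ = 48.33/8.98 = 5.3820
P_K = (1−ρ)ρ^K/(1−ρ^(K+1)) = (-4.3820·4515.463045)/(1 − 24302.041090)
= -19786.578044/-24301.041090 = 0.814228

Final: 0.814228


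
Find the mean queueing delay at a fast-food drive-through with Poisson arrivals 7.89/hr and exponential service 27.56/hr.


ρ = 7.89/27.56 = 0.2863
Wq = ρ/(μ−λ) = 0.2863/(27.56 − 7.89) = 0.2863/19.67 = 0.01455 hr

Final: 0.01455 hr


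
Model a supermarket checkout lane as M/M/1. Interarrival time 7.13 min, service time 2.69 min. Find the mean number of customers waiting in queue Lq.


λ = 60/7.13 = 8.4151 /hr
μ = 60/2.69 = 22.3048 /hr
ρ = λ/μ = 8.4151/22.3048 = 0.3773
Lq = ρ²/(1−ρ) = 0.1423/0.6227 = 0.2286

Final: 0.2286


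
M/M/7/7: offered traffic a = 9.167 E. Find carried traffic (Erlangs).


B(7,9.167) = 0.369916 (Erlang-B)
Carried load = a(1 − B) = 9.167·(1 − 0.369916) = 9.167·0.630084 = 5.7760 E

Final: 5.7760 Erlangs


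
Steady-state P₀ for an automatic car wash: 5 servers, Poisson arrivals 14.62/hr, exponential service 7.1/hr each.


a = λ/μ = 14.62/7.1 = 2.0592; ρ = a/c = 0.4118
Σ_{k=0}^{4} a^k/k! (terms k=0..4) = 1.00000 + 2.05915 + 2.12006 + 1.45518 + 0.74911 = 7.38350
Tail: a^5/(5!(1−ρ)) = 37.02074/(120·0.5882) = 0.52452
P₀ = 1/(7.38350 + 0.52452) = 1/7.90802 = 0.126454

Final: 0.126454


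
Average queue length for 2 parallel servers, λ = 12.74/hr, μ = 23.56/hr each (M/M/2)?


a = λ/μ = 0.5407; ρ = a/2 = 0.2704
P₀ = 0.574340
Lq = P₀·a^c·ρ / (c!·(1−ρ)²) = 0.574340·0.29241·0.2704/(2·0.53235)
= 0.04265

Final: 0.04265


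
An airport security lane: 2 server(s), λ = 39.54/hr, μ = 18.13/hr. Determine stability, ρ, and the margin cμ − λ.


Total capacity cμ = 2·18.13 = 36.26/hr
ρ = λ/(cμ) = 39.54/36.26 = 1.0905
Stable ⇔ ρ < 1: NO
Spare capacity = cμ − λ = 36.26 − 39.54 = -3.28/hr

Final: ρ = 1.0905; unstable; margin = -3.28/hr


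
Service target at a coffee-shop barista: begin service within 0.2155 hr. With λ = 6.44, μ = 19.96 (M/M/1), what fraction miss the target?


ρ = 6.44/19.96 = 0.3226
P(Wq > t) = ρ·e^{−(μ−λ)t} = 0.3226·e^{−2.9136}
= 0.3226·0.054282 = 0.017514

Final: 0.017514


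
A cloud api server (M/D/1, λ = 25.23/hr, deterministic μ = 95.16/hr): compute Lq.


ρ = 25.23/95.16 = 0.2651
M/D/1: Lq = ρ²/(2(1−ρ)) = 0.07030/(2·0.7349) = 0.04783

Final: 0.04783


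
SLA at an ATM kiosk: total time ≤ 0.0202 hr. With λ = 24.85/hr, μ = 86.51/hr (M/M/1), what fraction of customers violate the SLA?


W ~ Exponential(μ−λ) for M/M/1.
μ − λ = 86.51 − 24.85 = 61.6600
P(W > t) = e^{−(μ−λ)t} = e^{−1.2455} = 0.287788

Final: 0.287788


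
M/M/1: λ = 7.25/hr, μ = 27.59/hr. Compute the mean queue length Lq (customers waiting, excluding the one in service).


ρ = 7.25/27.59 = 0.2628
Lq = ρ²/(1−ρ) = 0.06905/0.7372 = 0.09366

Final: 0.09366


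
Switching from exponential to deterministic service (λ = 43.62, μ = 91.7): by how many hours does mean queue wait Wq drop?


ρ = 43.62/91.7 = 0.4757
Wq(M/M/1) = ρ/(μ−λ) = 0.4757/48.08 = 0.009894 hr
Wq(M/D/1) = ρ/(2(μ−λ)) = 0.004947 hr
Savings = 0.009894 − 0.004947 = 0.004947 hr

Final: 0.004947 hr


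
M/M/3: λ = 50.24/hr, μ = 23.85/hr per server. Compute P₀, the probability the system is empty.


a = λ/μ = 50.24/23.85 = 2.1065; ρ = a/c = 0.7022
Σ_{k=0}^{2} a^k/k! (terms k=0..2) = 1.00000 + 2.10650 + 2.21867 = 5.32517
Tail: a^3/(3!(1−ρ)) = 9.34725/(6·0.2978) = 5.23069
P₀ = 1/(5.32517 + 5.23069) = 1/10.55585 = 0.094734

Final: 0.094734


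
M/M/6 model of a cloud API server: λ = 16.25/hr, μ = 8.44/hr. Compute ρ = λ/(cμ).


ρ = λ/(cμ) = 16.25/(6·8.44) = 16.25/50.64 = 0.3209

Final: 0.3209


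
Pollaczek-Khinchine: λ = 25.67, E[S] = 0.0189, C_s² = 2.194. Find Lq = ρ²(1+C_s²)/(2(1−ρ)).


ρ = λ·E[S] = 25.67·0.0189 = 0.4852
Lq = ρ²(1+C_s²)/(2(1−ρ)) = 0.2354·(1+2.194)/(2·0.5148)
= 0.2354·3.1940/1.0297 = 0.73015

Final: 0.73015


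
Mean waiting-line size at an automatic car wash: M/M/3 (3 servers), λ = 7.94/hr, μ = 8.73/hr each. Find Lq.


a = λ/μ = 0.9095; ρ = a/3 = 0.3032
P₀ = 0.399512
Lq = P₀·a^c·ρ / (c!·(1−ρ)²) = 0.399512·0.75235·0.3032/(6·0.48557)
= 0.03128

Final: 0.03128


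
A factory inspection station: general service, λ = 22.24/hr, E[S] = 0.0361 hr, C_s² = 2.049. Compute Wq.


ρ = λ·E[S] = 22.24·0.0361 = 0.8029
E[S²] = E[S]²(1+C_s²) = 0.0361²·(1+2.049) = 0.003973
Wq = λ·E[S²]/(2(1−ρ)) = 22.24·0.003973/(2·0.1971) = 0.22414 hr

Final: 0.22414 hr


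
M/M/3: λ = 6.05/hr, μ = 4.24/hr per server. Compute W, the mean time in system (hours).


a = 1.4269; ρ = 0.4756; P₀ = 0.228924
Lq = P₀·a^c·ρ/(c!(1−ρ)²) = 0.19173
Wq = Lq/λ = 0.19173/6.05 = 0.03169 hr
W = Wq + 1/μ = 0.03169 + 0.23585 = 0.26754 hr

Final: 0.26754 hr


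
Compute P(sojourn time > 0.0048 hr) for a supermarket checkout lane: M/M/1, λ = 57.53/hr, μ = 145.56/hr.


W ~ Exponential(μ−λ) for M/M/1.
μ − λ = 145.56 − 57.53 = 88.0300
P(W > t) = e^{−(μ−λ)t} = e^{−0.4225} = 0.655377

Final: 0.655377


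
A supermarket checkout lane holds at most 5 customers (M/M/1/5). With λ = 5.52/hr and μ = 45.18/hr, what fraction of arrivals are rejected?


ρ = λ/μ = 5.52/45.18 = 0.1222
P_K = (1−ρ)ρ^K/(1−ρ^(K+1)) = (0.8778·0.00002722)/(1 − 0.000003326)
= 0.00002390/0.999997 = 0.00002390

Final: 0.00002390


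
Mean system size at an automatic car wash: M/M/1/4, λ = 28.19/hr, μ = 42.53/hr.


ρ = 28.19/42.53 = 0.6628
L = ρ[1 − (K+1)ρ^K + Kρ^(K+1)] / [(1−ρ)(1−ρ^(K+1))]
Numerator: 0.6628·(1 − 5·0.193018 + 4·0.127938) = 0.362340
Denominator: (0.3372)·(0.872062) = 0.294037
L = 0.362340/0.294037 = 1.2323

Final: 1.2323


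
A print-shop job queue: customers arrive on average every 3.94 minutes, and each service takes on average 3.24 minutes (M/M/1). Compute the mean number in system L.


λ = 60/3.94 = 15.2284 /hr
μ = 60/3.24 = 18.5185 /hr
ρ = λ/μ = 15.2284/18.5185 = 0.8223
L = ρ/(1−ρ) = 0.8223/0.1777 = 4.6286

Final: 4.6286


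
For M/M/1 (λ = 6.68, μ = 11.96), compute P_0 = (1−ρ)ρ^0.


ρ = 6.68/11.96 = 0.5585
P_n = (1−ρ)·ρ^n = (1 − 0.5585)·0.5585^0 = 0.4415·1.000000 = 0.441472

Final: 0.441472


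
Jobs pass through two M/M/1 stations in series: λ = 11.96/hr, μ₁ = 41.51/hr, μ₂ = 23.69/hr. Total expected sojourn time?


Each node sees arrival rate λ = 11.96/hr (tandem ⇒ throughput preserved).
W₁ = 1/(μ₁−λ) = 1/(41.51−11.96) = 0.03384 hr
W₂ = 1/(μ₂−λ) = 1/(23.69−11.96) = 0.08525 hr
W_total = W₁ + W₂ = 0.03384 + 0.08525 = 0.11909 hr

Final: 0.11909 hr


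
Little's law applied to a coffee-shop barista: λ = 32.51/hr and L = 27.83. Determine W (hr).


W = L/λ = 27.83/32.51 = 0.8560 hr

Final: 0.8560 hr


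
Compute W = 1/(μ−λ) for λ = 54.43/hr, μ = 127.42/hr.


W = 1/(μ−λ) = 1/(127.42 − 54.43) = 1/72.99 = 0.01370 hr

Final: 0.01370 hr


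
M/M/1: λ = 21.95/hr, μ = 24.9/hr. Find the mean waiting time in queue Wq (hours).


ρ = 21.95/24.9 = 0.8815
Wq = ρ/(μ−λ) = 0.8815/(24.9 − 21.95) = 0.8815/2.95 = 0.2988 hr

Final: 0.2988 hr


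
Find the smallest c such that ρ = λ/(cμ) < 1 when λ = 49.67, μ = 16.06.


Stability requires cμ > λ ⇔ c > λ/μ.
λ/μ = 49.67/16.06 = 3.0928
Minimum integer c = ⌊3.0928⌋ + 1 = 4
Check: 4·16.06 = 64.24 > 49.67, while 3·16.06 = 48.18 ≤ 49.67

Final: 4 servers


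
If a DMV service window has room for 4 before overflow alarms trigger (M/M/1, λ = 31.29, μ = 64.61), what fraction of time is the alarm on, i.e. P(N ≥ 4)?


ρ = 31.29/64.61 = 0.4843
P(N ≥ n) = ρ^n = 0.4843^4 = 0.055008

Final: 0.055008


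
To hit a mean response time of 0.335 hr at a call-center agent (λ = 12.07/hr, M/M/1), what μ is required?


W = 1/(μ−λ) ⇒ μ − λ = 1/W = 1/0.335 = 2.9851
μ = λ + 1/W = 12.07 + 2.9851 = 15.0551 per hr

Final: 15.0551 /hr


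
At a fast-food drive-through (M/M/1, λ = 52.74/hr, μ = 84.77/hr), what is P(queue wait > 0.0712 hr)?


ρ = 52.74/84.77 = 0.6222
P(Wq > t) = ρ·e^{−(μ−λ)t} = 0.6222·e^{−2.2805}
= 0.6222·0.102229 = 0.063602

Final: 0.063602


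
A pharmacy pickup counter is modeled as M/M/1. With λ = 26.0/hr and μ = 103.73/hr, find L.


ρ = λ/μ = 26.0/103.73 = 0.2507
L = ρ/(1−ρ) = 0.2507/(1 − 0.2507) = 0.2507/0.7493 = 0.3345

Final: 0.3345


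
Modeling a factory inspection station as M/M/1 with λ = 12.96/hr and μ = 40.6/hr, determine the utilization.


ρ = λ/μ = 12.96/40.6 = 0.3192

Final: 0.3192


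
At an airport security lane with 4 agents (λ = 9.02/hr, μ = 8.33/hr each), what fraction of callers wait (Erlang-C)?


a = λ/μ = 1.0828; ρ = a/4 = 0.2707
P₀ = 0.337923 (from M/M/c formula)
C(c,a) = [a^c/(c!(1−ρ))]·P₀ = [1.37482/(24·0.7293)]·0.337923
= 0.07855·0.337923 = 0.026543

Final: 0.026543


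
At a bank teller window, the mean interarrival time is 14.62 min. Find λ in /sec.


λ = 1/(interarrival time) in consistent units.
1 second = 0.0166667 min, so λ = 0.0166667/14.62 = 0.001140 per second

Final: 0.001140 /sec


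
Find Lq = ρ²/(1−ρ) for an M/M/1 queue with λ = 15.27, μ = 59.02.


ρ = 15.27/59.02 = 0.2587
Lq = ρ²/(1−ρ) = 0.06694/0.7413 = 0.09030

Final: 0.09030


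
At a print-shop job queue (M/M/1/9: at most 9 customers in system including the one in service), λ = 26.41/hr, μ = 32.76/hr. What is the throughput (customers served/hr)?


ρ = 0.8062; P_K = (1−ρ)ρ^9/(1−ρ^10) = 0.031533
λ_eff = λ(1 − P_K) = 26.41·(1 − 0.031533) = 26.41·0.968467 = 25.5772 /hr

Final: 25.5772 /hr


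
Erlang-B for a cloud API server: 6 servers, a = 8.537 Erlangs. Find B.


B(c,a) = (a^c/c!) / Σ_{k=0}^{c} a^k/k!
a^6/6! = 537.649433
Σ terms (k=0..6): 1.00000 + 8.53700 + 36.44018 + 103.69662 + 221.31451 + 377.87239 + 537.64943 = 1286.510134
B = 537.649433/1286.510134 = 0.417913

Final: 0.417913


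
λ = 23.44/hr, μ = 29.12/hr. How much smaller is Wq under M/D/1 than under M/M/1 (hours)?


ρ = 23.44/29.12 = 0.8049
Wq(M/M/1) = ρ/(μ−λ) = 0.8049/5.68 = 0.14172 hr
Wq(M/D/1) = ρ/(2(μ−λ)) = 0.07086 hr
Savings = 0.14172 − 0.07086 = 0.07086 hr

Final: 0.07086 hr


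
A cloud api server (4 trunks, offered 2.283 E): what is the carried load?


B(4,2.283) = 0.125710 (Erlang-B)
Carried load = a(1 − B) = 2.283·(1 − 0.125710) = 2.283·0.874290 = 1.9960 E

Final: 1.9960 Erlangs


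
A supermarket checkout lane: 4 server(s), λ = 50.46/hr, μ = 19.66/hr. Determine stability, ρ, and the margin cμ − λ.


Total capacity cμ = 4·19.66 = 78.64/hr
ρ = λ/(cμ) = 50.46/78.64 = 0.6417
Stable ⇔ ρ < 1: YES
Spare capacity = cμ − λ = 78.64 − 50.46 = 28.18/hr

Final: ρ = 0.6417; stable; margin = 28.18/hr


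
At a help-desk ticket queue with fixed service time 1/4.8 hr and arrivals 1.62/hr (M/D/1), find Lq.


ρ = 1.62/4.8 = 0.3375
M/D/1: Lq = ρ²/(2(1−ρ)) = 0.1139/(2·0.6625) = 0.08597

Final: 0.08597


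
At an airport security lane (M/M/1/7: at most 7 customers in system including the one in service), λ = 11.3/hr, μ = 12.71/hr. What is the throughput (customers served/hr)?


ρ = 0.8891; P_K = (1−ρ)ρ^7/(1−ρ^8) = 0.079897
λ_eff = λ(1 − P_K) = 11.3·(1 − 0.079897) = 11.3·0.920103 = 10.3972 /hr

Final: 10.3972 /hr


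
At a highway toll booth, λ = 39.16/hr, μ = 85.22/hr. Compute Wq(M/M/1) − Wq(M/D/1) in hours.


ρ = 39.16/85.22 = 0.4595
Wq(M/M/1) = ρ/(μ−λ) = 0.4595/46.06 = 0.009976 hr
Wq(M/D/1) = ρ/(2(μ−λ)) = 0.004988 hr
Savings = 0.009976 − 0.004988 = 0.004988 hr

Final: 0.004988 hr


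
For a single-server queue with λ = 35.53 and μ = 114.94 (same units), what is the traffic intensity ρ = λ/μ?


ρ = λ/μ = 35.53/114.94 = 0.3091

Final: 0.3091


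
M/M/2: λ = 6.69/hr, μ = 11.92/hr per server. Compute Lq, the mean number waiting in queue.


a = λ/μ = 0.5612; ρ = a/2 = 0.2806
P₀ = 0.561743
Lq = P₀·a^c·ρ / (c!·(1−ρ)²) = 0.561743·0.31499·0.2806/(2·0.51751)
= 0.04797

Final: 0.04797


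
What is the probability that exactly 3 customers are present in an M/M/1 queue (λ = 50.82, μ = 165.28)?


ρ = 50.82/165.28 = 0.3075
P_n = (1−ρ)·ρ^n = (1 − 0.3075)·0.3075^3 = 0.6925·0.029070 = 0.020132

Final: 0.020132


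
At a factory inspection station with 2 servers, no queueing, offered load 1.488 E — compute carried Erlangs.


B(2,1.488) = 0.307942 (Erlang-B)
Carried load = a(1 − B) = 1.488·(1 − 0.307942) = 1.488·0.692058 = 1.0298 E

Final: 1.0298 Erlangs


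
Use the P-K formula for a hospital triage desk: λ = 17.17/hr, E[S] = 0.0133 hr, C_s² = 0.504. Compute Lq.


ρ = λ·E[S] = 17.17·0.0133 = 0.2284
Lq = ρ²(1+C_s²)/(2(1−ρ)) = 0.05215·(1+0.504)/(2·0.7716)
= 0.05215·1.5040/1.5433 = 0.05082

Final: 0.05082


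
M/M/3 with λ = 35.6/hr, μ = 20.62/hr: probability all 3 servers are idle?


a = λ/μ = 35.6/20.62 = 1.7265; ρ = a/c = 0.5755
Σ_{k=0}^{2} a^k/k! (terms k=0..2) = 1.00000 + 1.72648 + 1.49037 = 4.21684
Tail: a^3/(3!(1−ρ)) = 5.14617/(6·0.4245) = 2.02045
P₀ = 1/(4.21684 + 2.02045) = 1/6.23729 = 0.160326

Final: 0.160326


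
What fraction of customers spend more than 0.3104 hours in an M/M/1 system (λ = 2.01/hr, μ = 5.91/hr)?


W ~ Exponential(μ−λ) for M/M/1.
μ − λ = 5.91 − 2.01 = 3.9000
P(W > t) = e^{−(μ−λ)t} = e^{−1.2106} = 0.298030

Final: 0.298030


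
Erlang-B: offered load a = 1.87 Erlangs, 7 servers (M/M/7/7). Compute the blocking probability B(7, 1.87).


B(c,a) = (a^c/c!) / Σ_{k=0}^{c} a^k/k!
a^7/7! = 0.015866
Σ terms (k=0..7): 1.00000 + 1.87000 + 1.74845 + 1.08987 + 0.50951 + 0.19056 + 0.05939 + 0.01587 = 6.483644
B = 0.015866/6.483644 = 0.002447

Final: 0.002447


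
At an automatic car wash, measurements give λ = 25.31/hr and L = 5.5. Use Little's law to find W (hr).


W = L/λ = 5.5/25.31 = 0.2173 hr

Final: 0.2173 hr


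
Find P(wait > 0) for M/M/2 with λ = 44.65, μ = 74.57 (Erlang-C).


a = λ/μ = 0.5988; ρ = a/2 = 0.2994
P₀ = 0.539192 (from M/M/c formula)
C(c,a) = [a^c/(c!(1−ρ))]·P₀ = [0.35852/(2·0.7006)]·0.539192
= 0.25586·0.539192 = 0.137958

Final: 0.137958


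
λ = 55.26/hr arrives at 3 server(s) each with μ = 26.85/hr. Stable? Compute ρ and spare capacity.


Total capacity cμ = 3·26.85 = 80.55/hr
ρ = λ/(cμ) = 55.26/80.55 = 0.6860
Stable ⇔ ρ < 1: YES
Spare capacity = cμ − λ = 80.55 − 55.26 = 25.29/hr

Final: ρ = 0.6860; stable; margin = 25.29/hr


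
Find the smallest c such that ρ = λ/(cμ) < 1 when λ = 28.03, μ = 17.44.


Stability requires cμ > λ ⇔ c > λ/μ.
λ/μ = 28.03/17.44 = 1.6072
Minimum integer c = ⌊1.6072⌋ + 1 = 2
Check: 2·17.44 = 34.88 > 28.03, while 1·17.44 = 17.44 ≤ 28.03

Final: 2 servers


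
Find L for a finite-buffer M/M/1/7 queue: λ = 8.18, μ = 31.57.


ρ = 8.18/31.57 = 0.2591
L = ρ[1 − (K+1)ρ^K + Kρ^(K+1)] / [(1−ρ)(1−ρ^(K+1))]
Numerator: 0.2591·(1 − 8·0.00007841 + 7·0.00002032) = 0.258981
Denominator: (0.7409)·(0.999980) = 0.740878
L = 0.258981/0.740878 = 0.3496

Final: 0.3496


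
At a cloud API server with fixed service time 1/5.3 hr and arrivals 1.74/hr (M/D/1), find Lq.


ρ = 1.74/5.3 = 0.3283
M/D/1: Lq = ρ²/(2(1−ρ)) = 0.1078/(2·0.6717) = 0.08023

Final: 0.08023


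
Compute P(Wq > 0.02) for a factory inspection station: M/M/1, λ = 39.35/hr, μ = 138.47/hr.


ρ = 39.35/138.47 = 0.2842
P(Wq > t) = ρ·e^{−(μ−λ)t} = 0.2842·e^{−1.9824}
= 0.2842·0.137738 = 0.039142

Final: 0.039142


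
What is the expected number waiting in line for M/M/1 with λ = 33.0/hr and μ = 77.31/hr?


ρ = 33.0/77.31 = 0.4269
Lq = ρ²/(1−ρ) = 0.1822/0.5731 = 0.3179

Final: 0.3179


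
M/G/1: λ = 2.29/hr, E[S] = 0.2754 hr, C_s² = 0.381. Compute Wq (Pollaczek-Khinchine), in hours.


ρ = λ·E[S] = 2.29·0.2754 = 0.6307
E[S²] = E[S]²(1+C_s²) = 0.2754²·(1+0.381) = 0.104742
Wq = λ·E[S²]/(2(1−ρ)) = 2.29·0.104742/(2·0.3693) = 0.32472 hr

Final: 0.32472 hr


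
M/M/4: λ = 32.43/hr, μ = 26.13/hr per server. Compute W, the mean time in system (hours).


a = 1.2411; ρ = 0.3103; P₀ = 0.287917
Lq = P₀·a^c·ρ/(c!(1−ρ)²) = 0.01856
Wq = Lq/λ = 0.01856/32.43 = 0.0005724 hr
W = Wq + 1/μ = 0.0005724 + 0.03827 = 0.03884 hr

Final: 0.03884 hr


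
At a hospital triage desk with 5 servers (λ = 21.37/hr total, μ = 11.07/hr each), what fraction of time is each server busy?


ρ = λ/(cμ) = 21.37/(5·11.07) = 21.37/55.35 = 0.3861

Final: 0.3861


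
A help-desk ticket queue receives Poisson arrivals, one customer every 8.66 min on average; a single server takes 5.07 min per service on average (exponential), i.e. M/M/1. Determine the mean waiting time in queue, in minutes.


λ = 60/8.66 = 6.9284 /hr
μ = 60/5.07 = 11.8343 /hr
ρ = λ/μ = 6.9284/11.8343 = 0.5855
Wq = ρ/(μ−λ) = 0.5855/(11.8343−6.9284) = 0.11934 hr
In minutes: 0.11934·60 = 7.160 min

Final: 7.160 min


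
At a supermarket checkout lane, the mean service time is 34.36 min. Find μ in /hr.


μ = 1/(service time) in consistent units.
1 hour = 60 min, so μ = 60/34.36 = 1.7462 per hour

Final: 1.7462 /hr


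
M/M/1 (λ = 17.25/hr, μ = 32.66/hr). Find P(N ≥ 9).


ρ = 17.25/32.66 = 0.5282
P(N ≥ n) = ρ^n = 0.5282^9 = 0.003199

Final: 0.003199


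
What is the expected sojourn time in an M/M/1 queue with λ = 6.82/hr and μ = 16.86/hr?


W = 1/(μ−λ) = 1/(16.86 − 6.82) = 1/10.04 = 0.09960 hr

Final: 0.09960 hr


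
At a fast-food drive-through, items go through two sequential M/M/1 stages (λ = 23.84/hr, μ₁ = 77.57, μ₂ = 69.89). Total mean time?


Each node sees arrival rate λ = 23.84/hr (tandem ⇒ throughput preserved).
W₁ = 1/(μ₁−λ) = 1/(77.57−23.84) = 0.01861 hr
W₂ = 1/(μ₂−λ) = 1/(69.89−23.84) = 0.02172 hr
W_total = W₁ + W₂ = 0.01861 + 0.02172 = 0.04033 hr

Final: 0.04033 hr


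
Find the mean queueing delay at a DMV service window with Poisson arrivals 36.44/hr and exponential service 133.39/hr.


ρ = 36.44/133.39 = 0.2732
Wq = ρ/(μ−λ) = 0.2732/(133.39 − 36.44) = 0.2732/96.95 = 0.002818 hr

Final: 0.002818 hr


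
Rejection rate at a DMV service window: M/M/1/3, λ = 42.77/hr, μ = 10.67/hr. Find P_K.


ρ = λ/μ = 42.77/10.67 = 4.0084
P_K = (1−ρ)ρ^K/(1−ρ^(K+1)) = (-3.0084·64.405728)/(1 − 258.166165)
= -193.760437/-257.166165 = 0.753445

Final: 0.753445


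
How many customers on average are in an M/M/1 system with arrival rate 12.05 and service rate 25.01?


ρ = λ/μ = 12.05/25.01 = 0.4818
L = ρ/(1−ρ) = 0.4818/(1 − 0.4818) = 0.4818/0.5182 = 0.9298

Final: 0.9298


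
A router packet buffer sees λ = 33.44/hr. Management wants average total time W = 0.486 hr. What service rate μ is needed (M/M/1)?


W = 1/(μ−λ) ⇒ μ − λ = 1/W = 1/0.486 = 2.0576
μ = λ + 1/W = 33.44 + 2.0576 = 35.4976 per hr

Final: 35.4976 /hr


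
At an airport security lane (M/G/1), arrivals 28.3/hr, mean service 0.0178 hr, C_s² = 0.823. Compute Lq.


ρ = λ·E[S] = 28.3·0.0178 = 0.5037
Lq = ρ²(1+C_s²)/(2(1−ρ)) = 0.2538·(1+0.823)/(2·0.4963)
= 0.2538·1.8230/0.9925 = 0.46608

Final: 0.46608


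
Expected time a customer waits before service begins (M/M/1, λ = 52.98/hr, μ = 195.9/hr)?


ρ = 52.98/195.9 = 0.2704
Wq = ρ/(μ−λ) = 0.2704/(195.9 − 52.98) = 0.2704/142.92 = 0.001892 hr

Final: 0.001892 hr


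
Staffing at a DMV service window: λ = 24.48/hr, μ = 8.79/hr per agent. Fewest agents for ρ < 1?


Stability requires cμ > λ ⇔ c > λ/μ.
λ/μ = 24.48/8.79 = 2.7850
Minimum integer c = ⌊2.7850⌋ + 1 = 3
Check: 3·8.79 = 26.37 > 24.48, while 2·8.79 = 17.58 ≤ 24.48

Final: 3 servers


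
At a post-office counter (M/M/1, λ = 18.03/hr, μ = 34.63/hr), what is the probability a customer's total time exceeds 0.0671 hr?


W ~ Exponential(μ−λ) for M/M/1.
μ − λ = 34.63 − 18.03 = 16.6000
P(W > t) = e^{−(μ−λ)t} = e^{−1.1139} = 0.328289

Final: 0.328289


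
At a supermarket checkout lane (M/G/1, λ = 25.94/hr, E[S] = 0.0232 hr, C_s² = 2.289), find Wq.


ρ = λ·E[S] = 25.94·0.0232 = 0.6018
E[S²] = E[S]²(1+C_s²) = 0.0232²·(1+2.289) = 0.001770
Wq = λ·E[S²]/(2(1−ρ)) = 25.94·0.001770/(2·0.3982) = 0.05766 hr

Final: 0.05766 hr


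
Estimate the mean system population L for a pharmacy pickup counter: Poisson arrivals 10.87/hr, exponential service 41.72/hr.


ρ = λ/μ = 10.87/41.72 = 0.2605
L = ρ/(1−ρ) = 0.2605/(1 − 0.2605) = 0.2605/0.7395 = 0.3524

Final: 0.3524


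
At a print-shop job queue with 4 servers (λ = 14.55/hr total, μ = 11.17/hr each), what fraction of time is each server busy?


ρ = λ/(cμ) = 14.55/(4·11.17) = 14.55/44.68 = 0.3256

Final: 0.3256


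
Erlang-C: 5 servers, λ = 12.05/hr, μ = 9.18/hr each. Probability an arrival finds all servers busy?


a = λ/μ = 1.3126; ρ = a/5 = 0.2625
P₀ = 0.268902 (from M/M/c formula)
C(c,a) = [a^c/(c!(1−ρ))]·P₀ = [3.89692/(120·0.7375)]·0.268902
= 0.04403·0.268902 = 0.011841

Final: 0.011841


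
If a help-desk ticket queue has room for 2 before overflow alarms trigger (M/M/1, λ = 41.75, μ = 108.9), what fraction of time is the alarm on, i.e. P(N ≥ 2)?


ρ = 41.75/108.9 = 0.3834
P(N ≥ n) = ρ^n = 0.3834^2 = 0.146980

Final: 0.146980


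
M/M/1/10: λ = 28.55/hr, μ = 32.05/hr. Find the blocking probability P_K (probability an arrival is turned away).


ρ = λ/μ = 28.55/32.05 = 0.8908
P_K = (1−ρ)ρ^K/(1−ρ^(K+1)) = (0.1092·0.314616)/(1 − 0.280259)
= 0.034357/0.719741 = 0.047736

Final: 0.047736


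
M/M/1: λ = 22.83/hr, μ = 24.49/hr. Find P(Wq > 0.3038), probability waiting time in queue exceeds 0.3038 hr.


ρ = 22.83/24.49 = 0.9322
P(Wq > t) = ρ·e^{−(μ−λ)t} = 0.9322·e^{−0.5043}
= 0.9322·0.603923 = 0.562988

Final: 0.562988
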